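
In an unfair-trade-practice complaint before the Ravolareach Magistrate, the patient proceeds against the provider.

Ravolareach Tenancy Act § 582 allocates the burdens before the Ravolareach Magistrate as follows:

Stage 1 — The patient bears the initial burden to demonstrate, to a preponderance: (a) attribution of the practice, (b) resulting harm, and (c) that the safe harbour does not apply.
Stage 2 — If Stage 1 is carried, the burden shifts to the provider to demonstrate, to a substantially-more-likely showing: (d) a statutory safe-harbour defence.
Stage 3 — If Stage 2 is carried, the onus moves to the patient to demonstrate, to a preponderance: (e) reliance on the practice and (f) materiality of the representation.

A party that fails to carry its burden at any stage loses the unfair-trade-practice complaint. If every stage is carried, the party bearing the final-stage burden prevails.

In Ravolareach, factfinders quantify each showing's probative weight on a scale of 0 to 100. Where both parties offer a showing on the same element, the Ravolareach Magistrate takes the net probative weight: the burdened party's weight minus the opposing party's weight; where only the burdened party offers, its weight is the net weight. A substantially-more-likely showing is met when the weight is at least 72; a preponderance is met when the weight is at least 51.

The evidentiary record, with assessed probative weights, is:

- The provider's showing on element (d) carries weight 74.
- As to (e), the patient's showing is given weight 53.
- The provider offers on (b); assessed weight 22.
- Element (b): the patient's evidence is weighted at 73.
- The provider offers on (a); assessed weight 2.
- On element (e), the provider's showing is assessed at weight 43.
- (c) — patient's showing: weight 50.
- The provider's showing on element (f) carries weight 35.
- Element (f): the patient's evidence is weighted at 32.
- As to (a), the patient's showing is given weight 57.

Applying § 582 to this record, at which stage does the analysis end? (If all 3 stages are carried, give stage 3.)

stage 1

Stage 1 — burden on patient; standard: a preponderance (weight is at least 51).
    (a): 57 − 2 = 55 ≥ 51 [met]
    (b): 73 − 22 = 51 ≥ 51 [met]
    (c): 50 < 51 [not met]
  Stage 1 not carried; the patient fails its burden.
The analysis ends at Stage 1; the provider prevails.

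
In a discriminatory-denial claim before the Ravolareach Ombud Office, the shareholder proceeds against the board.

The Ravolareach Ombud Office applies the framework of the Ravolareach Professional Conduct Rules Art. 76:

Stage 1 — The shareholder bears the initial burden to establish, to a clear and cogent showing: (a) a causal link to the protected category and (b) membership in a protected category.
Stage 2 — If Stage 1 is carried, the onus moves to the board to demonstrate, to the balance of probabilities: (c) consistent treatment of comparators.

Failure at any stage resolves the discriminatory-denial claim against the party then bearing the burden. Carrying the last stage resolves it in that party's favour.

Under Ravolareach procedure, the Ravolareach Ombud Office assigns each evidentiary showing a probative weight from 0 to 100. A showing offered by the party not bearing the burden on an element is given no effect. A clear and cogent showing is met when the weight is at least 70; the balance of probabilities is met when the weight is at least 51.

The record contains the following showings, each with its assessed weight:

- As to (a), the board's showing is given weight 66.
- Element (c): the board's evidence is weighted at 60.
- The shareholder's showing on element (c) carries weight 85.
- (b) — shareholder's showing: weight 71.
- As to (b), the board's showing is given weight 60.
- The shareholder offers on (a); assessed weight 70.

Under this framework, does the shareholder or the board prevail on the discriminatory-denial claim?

board

At Stage 1 the shareholder must meet a clear and cogent showing (weight is at least 70): on (a) the weight is 70 (the board's 66 is given no effect), ≥ 70, so (a) meets the standard; on (b) the weight is 71 (the board's 60 is given no effect), which does reach 70, so (b) meets the standard.
  The shareholder carries Stage 1; the board now bears the burden.
At Stage 2 the board must meet the balance of probabilities (weight is at least 51): on (c) the weight is 60 (the shareholder's 85 is given no effect), ≥ 51, so (c) meets the standard.
  Stage 2 carried; the final stage is satisfied.
All stages carried — the board prevails.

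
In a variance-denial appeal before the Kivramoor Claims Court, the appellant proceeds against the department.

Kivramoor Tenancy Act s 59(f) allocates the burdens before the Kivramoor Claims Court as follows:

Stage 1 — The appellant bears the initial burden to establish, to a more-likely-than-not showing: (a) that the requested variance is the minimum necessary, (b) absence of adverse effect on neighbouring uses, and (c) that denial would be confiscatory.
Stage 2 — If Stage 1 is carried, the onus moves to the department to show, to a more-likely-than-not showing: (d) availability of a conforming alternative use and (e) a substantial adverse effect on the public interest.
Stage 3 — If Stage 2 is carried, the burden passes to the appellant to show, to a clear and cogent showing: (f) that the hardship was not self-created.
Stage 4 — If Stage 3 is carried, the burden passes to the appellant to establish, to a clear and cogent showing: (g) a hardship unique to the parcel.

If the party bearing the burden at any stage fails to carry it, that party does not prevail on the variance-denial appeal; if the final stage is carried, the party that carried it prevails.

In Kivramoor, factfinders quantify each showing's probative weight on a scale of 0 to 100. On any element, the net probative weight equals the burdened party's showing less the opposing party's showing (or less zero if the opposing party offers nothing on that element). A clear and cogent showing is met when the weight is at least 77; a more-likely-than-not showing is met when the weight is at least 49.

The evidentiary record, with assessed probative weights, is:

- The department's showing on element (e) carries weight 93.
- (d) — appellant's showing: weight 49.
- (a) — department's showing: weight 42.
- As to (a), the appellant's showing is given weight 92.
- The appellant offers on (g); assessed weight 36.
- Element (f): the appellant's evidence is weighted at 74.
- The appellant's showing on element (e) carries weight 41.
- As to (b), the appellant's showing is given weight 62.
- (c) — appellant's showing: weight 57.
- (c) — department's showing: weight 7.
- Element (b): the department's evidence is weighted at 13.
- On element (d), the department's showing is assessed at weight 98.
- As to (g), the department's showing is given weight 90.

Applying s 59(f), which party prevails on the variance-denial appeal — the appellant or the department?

department

At Stage 1 the appellant must meet a more-likely-than-not showing (weight is at least 49): on (a) the weight is 92 less the opposing 42 gives net 50, which does reach 49, so (a) meets the standard; on (b) the weight is 62 less the opposing 13 gives net 49, which does reach 49, so (b) meets the standard; on (c) the weight is 57 less the opposing 7 gives net 50, ≥ 49, so (c) meets the standard.
  The appellant carries Stage 1; the department now bears the burden.
At Stage 2 the department must meet a more-likely-than-not showing (weight is at least 49): on (d) the weight is 98 less the opposing 49 gives net 49, ≥ 49, so (d) meets the standard; on (e) the weight is 93 less the opposing 41 gives net 52, which does reach 49, so (e) meets the standard.
  All elements met. The burden passes to the appellant.
At Stage 3 the appellant must meet a clear and cogent showing (weight is at least 77): on (f) the weight is 74, < 77, so (f) does not meet the standard.
  Stage 3 not carried; the appellant fails its burden.
So the department prevails.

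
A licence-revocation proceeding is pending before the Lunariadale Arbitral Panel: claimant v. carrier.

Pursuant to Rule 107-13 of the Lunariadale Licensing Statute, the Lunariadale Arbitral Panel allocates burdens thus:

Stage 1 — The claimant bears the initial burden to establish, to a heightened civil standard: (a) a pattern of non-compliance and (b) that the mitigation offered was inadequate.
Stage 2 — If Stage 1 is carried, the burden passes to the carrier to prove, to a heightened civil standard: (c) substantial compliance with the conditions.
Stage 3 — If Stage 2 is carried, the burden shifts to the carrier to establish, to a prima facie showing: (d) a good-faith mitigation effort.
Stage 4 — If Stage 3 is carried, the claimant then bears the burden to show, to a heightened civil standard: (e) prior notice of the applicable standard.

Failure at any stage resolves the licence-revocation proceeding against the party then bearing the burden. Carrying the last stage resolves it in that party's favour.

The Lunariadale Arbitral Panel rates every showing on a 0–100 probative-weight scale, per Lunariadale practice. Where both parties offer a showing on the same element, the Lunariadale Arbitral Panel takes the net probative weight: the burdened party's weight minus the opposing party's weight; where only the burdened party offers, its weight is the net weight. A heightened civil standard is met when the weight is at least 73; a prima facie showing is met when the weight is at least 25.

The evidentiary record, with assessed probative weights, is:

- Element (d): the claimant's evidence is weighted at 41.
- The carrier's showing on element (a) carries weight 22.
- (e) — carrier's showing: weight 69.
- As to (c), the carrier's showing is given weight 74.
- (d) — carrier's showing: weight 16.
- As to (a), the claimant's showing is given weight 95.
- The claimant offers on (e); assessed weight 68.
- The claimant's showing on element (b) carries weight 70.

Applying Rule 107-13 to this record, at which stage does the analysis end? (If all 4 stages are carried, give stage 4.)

stage 1

Stage 1 — burden on claimant; standard: a heightened civil standard (weight is at least 73).
    (a): 95 − 22 = 73 ≥ 73 [met]
    (b): 70 < 73 [not met]
  Stage 1 not carried; the claimant fails its burden.
The analysis ends at Stage 1; the carrier prevails.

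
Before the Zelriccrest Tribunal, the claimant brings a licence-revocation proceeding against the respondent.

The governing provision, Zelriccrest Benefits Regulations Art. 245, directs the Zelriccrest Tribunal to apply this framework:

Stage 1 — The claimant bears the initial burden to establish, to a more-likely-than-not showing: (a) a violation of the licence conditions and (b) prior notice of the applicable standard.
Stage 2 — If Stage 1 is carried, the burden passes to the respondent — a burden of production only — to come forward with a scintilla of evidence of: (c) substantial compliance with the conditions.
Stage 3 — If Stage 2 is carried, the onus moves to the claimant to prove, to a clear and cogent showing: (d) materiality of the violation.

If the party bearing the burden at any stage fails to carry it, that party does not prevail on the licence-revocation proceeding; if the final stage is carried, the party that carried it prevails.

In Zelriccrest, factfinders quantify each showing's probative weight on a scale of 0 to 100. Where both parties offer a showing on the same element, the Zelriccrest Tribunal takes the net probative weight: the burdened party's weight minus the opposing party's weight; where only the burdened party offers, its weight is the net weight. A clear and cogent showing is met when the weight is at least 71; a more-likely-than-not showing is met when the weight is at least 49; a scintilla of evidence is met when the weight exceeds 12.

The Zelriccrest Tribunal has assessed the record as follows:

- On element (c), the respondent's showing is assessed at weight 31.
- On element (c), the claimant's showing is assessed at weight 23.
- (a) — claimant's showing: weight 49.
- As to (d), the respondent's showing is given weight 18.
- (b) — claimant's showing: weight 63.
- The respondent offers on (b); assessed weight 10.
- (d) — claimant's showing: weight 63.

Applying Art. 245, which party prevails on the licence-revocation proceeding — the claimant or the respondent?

claimant

At Stage 1 the claimant must meet a more-likely-than-not showing (weight is at least 49): on (a) the weight is 49, which does reach 49, so (a) meets the standard; on (b) the weight is 63 less the opposing 10 gives net 53, which does reach 49, so (b) meets the standard.
  Stage 1 carried; the burden shifts to the respondent.
At Stage 2 the respondent must meet a scintilla of evidence (weight exceeds 12): on (c) the weight is 31 less the opposing 23 gives net 8, which does not exceed 12, so (c) does not meet the standard.
  The respondent does not carry Stage 2.
So the claimant prevails.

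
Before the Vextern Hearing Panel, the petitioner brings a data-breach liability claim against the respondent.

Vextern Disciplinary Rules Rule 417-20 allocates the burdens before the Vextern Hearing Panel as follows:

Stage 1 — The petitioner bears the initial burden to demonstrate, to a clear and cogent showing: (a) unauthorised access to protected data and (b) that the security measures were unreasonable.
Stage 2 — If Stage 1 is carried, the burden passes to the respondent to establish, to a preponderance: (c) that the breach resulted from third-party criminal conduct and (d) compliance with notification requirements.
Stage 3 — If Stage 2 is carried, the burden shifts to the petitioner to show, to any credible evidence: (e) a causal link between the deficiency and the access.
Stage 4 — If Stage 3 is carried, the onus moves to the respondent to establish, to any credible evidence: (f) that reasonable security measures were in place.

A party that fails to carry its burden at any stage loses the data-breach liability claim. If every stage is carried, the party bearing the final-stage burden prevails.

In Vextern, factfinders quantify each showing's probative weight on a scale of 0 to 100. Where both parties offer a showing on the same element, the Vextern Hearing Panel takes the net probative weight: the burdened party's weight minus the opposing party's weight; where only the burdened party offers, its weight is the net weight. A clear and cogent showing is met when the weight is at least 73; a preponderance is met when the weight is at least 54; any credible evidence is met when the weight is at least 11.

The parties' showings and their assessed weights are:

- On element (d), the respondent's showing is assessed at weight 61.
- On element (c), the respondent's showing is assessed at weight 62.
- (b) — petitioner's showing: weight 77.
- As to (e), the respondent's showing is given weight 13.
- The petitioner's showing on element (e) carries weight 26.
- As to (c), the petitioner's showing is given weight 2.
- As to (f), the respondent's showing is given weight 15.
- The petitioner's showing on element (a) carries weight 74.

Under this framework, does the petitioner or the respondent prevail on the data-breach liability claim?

At Stage 1 the petitioner must meet a clear and cogent showing (weight is at least 73): on (a) the weight is 74, ≥ 73, so (a) meets the standard; on (b) the weight is 77, ≥ 73, so (b) meets the standard.
  Stage 1 is satisfied; the onus moves to the respondent.
At Stage 2 the respondent must meet a preponderance (weight is at least 54): on (c) the weight is 62 less the opposing 2 gives net 60, which does reach 54, so (c) meets the standard; on (d) the weight is 61, which does reach 54, so (d) meets the standard.
  Stage 2 is satisfied; the onus moves to the petitioner.
At Stage 3 the petitioner must meet any credible evidence (weight is at least 11): on (e) the weight is 26 less the opposing 13 gives net 13, ≥ 11, so (e) meets the standard.
  All elements met. The burden passes to the respondent.
At Stage 4 the respondent must meet any credible evidence (weight is at least 11): on (f) the weight is 15, ≥ 11, so (f) meets the standard.
  Stage 4 carried; the final stage is satisfied.
With every stage satisfied, the respondent prevails.

respondent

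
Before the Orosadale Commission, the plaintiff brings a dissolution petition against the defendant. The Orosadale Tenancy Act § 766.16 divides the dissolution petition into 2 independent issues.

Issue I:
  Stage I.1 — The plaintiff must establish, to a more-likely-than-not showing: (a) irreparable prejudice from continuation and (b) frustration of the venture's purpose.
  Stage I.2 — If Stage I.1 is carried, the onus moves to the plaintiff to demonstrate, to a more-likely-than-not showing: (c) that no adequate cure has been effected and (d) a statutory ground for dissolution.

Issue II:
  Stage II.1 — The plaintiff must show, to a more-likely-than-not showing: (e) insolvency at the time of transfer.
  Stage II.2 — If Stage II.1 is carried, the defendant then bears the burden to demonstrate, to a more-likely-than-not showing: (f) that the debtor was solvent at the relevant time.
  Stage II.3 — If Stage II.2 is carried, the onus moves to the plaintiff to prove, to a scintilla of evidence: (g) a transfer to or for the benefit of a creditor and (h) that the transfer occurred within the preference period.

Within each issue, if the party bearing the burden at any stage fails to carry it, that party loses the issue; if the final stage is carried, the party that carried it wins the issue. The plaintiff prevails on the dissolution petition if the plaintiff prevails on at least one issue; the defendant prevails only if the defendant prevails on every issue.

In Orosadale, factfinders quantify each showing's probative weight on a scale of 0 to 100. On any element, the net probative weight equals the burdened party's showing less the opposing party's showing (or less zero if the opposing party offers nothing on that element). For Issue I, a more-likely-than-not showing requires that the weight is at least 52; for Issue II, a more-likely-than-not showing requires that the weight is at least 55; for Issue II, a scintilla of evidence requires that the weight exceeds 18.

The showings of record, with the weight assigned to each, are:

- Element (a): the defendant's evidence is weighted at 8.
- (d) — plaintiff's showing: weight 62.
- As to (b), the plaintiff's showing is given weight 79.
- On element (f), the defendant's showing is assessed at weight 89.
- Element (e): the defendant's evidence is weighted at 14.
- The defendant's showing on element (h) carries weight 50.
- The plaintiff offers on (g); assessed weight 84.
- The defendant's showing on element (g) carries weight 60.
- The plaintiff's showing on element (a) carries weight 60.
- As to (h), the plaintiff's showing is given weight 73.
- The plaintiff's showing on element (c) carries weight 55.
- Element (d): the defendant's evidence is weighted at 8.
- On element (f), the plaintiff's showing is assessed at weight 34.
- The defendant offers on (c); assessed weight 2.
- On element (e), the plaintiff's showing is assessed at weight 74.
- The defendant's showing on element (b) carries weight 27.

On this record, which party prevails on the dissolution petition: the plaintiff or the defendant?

plaintiff

— Issue I —
At Stage I.1 the plaintiff must meet a more-likely-than-not showing (weight is at least 52): on (a) the weight is 60 less the opposing 8 gives net 52, which does reach 52, so (a) meets the standard; on (b) the weight is 79 less the opposing 27 gives net 52, ≥ 52, so (b) meets the standard.
  Stage I.1 is satisfied; the plaintiff continues to bear the burden.
At Stage I.2 the plaintiff must meet a more-likely-than-not showing (weight is at least 52): on (c) the weight is 55 less the opposing 2 gives net 53, which does reach 52, so (c) meets the standard; on (d) the weight is 62 less the opposing 8 gives net 54, which does reach 52, so (d) meets the standard.
  Stage I.2 carried; the final stage is satisfied.
With every stage satisfied, the plaintiff prevails on this issue.
— Issue II —
At Stage II.1 the plaintiff must meet a more-likely-than-not showing (weight is at least 55): on (e) the weight is 74 less the opposing 14 gives net 60, which does reach 55, so (e) meets the standard.
  Stage II.1 is satisfied; the onus moves to the defendant.
At Stage II.2 the defendant must meet a more-likely-than-not showing (weight is at least 55): on (f) the weight is 89 less the opposing 34 gives net 55, ≥ 55, so (f) meets the standard.
  Stage II.2 carried; the burden shifts to the plaintiff.
At Stage II.3 the plaintiff must meet a scintilla of evidence (weight exceeds 18): on (g) the weight is 84 less the opposing 60 gives net 24, which does exceed 18, so (g) meets the standard; on (h) the weight is 73 less the opposing 50 gives net 23, > 18, so (h) meets the standard.
  The plaintiff carries the last stage.
Every stage carried; the plaintiff prevails on this issue.
Per-issue: Issue I → plaintiff; Issue II → plaintiff. The plaintiff must prevail on at least one issue; overall, the plaintiff prevails.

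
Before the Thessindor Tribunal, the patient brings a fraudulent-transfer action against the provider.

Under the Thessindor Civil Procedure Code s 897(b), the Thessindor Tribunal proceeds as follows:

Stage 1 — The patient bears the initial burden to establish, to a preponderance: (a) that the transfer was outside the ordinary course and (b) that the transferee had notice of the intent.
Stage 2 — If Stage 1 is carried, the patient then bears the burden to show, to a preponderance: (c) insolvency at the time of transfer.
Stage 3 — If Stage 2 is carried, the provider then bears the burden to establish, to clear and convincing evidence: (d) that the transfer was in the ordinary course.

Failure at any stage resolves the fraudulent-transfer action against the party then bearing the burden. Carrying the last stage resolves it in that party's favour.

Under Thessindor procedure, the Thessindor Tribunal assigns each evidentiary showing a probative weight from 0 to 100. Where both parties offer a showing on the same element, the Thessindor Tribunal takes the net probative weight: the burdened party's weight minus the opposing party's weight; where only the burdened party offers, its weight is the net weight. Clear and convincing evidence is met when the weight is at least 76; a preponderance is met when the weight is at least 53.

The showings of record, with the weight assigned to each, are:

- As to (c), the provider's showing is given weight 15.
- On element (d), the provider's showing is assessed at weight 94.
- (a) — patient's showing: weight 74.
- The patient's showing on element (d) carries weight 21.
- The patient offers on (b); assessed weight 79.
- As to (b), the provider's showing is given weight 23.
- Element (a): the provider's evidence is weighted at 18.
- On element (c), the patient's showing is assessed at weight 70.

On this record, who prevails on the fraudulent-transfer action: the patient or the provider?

At Stage 1 the patient must meet a preponderance (weight is at least 53): on (a) the weight is 74 less the opposing 18 gives net 56, ≥ 53, so (a) meets the standard; on (b) the weight is 79 less the opposing 23 gives net 56, which does reach 53, so (b) meets the standard.
  Stage 1 carried; the burden remains with the patient.
At Stage 2 the patient must meet a preponderance (weight is at least 53): on (c) the weight is 70 less the opposing 15 gives net 55, which does reach 53, so (c) meets the standard.
  Stage 2 is satisfied; the onus moves to the provider.
At Stage 3 the provider must meet clear and convincing evidence (weight is at least 76): on (d) the weight is 94 less the opposing 21 gives net 73, < 76, so (d) does not meet the standard.
  Stage 3 not carried; the provider fails its burden.
The patient prevails.

patient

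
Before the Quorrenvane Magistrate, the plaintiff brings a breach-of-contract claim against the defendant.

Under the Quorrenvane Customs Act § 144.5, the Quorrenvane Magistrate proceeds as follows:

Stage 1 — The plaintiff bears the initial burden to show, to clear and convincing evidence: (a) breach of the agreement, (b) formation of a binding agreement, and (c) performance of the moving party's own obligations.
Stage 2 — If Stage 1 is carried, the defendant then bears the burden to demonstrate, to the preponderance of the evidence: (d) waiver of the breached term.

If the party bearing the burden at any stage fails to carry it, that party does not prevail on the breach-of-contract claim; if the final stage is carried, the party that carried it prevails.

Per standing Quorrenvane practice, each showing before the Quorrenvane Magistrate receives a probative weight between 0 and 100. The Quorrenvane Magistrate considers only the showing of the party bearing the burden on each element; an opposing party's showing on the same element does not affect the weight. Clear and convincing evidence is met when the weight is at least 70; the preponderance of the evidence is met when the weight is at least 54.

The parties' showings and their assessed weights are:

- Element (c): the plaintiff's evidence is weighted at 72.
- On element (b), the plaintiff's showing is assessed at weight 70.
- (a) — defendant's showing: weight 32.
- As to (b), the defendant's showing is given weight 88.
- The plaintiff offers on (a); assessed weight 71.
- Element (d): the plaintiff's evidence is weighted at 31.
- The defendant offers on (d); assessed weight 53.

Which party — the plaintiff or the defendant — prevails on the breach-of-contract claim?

Stage 1 (plaintiff, clear and convincing evidence, weight is at least 70): (a) 71 (defendant's 32 disregarded) ≥ 70 — meets; (b) 70 (defendant's 88 disregarded) ≥ 70 — meets; (c) 72 ≥ 70 — meets.
  Stage 1 is satisfied; the onus moves to the defendant.
Stage 2 (defendant, the preponderance of the evidence, weight is at least 54): (d) 53 (plaintiff's 31 disregarded) < 54 — fails.
  Not every element is met, so the defendant fails to carry Stage 2.
The analysis ends at Stage 2; the plaintiff prevails.

plaintiff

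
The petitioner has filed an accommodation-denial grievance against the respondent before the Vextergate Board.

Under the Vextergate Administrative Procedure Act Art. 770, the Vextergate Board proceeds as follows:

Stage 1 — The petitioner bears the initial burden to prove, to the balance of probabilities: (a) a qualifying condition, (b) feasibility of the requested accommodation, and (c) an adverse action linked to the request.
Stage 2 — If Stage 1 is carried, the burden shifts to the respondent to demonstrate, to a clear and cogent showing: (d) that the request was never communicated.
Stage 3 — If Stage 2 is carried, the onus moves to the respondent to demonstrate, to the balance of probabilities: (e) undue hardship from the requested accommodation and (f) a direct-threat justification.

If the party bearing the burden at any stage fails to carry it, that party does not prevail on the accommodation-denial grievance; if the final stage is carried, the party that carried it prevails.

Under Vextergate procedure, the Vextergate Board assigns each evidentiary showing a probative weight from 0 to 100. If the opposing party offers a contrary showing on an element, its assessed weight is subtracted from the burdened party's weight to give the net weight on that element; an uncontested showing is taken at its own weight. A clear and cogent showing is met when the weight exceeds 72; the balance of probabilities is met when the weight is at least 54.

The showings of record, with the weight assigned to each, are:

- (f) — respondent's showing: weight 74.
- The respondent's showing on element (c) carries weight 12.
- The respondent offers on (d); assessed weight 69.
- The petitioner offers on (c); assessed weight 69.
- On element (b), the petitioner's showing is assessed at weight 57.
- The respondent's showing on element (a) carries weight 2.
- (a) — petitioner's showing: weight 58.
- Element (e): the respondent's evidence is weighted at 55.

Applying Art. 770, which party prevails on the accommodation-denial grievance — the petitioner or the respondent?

At Stage 1 the petitioner must meet the balance of probabilities (weight is at least 54): on (a) the weight is 58 less the opposing 2 gives net 56, which does reach 54, so (a) meets the standard; on (b) the weight is 57, ≥ 54, so (b) meets the standard; on (c) the weight is 69 less the opposing 12 gives net 57, ≥ 54, so (c) meets the standard.
  All elements met. The burden passes to the respondent.
At Stage 2 the respondent must meet a clear and cogent showing (weight exceeds 72): on (d) the weight is 69, ≤ 72, so (d) does not meet the standard.
  Stage 2 not carried; the respondent fails its burden.
The petitioner prevails.

petitioner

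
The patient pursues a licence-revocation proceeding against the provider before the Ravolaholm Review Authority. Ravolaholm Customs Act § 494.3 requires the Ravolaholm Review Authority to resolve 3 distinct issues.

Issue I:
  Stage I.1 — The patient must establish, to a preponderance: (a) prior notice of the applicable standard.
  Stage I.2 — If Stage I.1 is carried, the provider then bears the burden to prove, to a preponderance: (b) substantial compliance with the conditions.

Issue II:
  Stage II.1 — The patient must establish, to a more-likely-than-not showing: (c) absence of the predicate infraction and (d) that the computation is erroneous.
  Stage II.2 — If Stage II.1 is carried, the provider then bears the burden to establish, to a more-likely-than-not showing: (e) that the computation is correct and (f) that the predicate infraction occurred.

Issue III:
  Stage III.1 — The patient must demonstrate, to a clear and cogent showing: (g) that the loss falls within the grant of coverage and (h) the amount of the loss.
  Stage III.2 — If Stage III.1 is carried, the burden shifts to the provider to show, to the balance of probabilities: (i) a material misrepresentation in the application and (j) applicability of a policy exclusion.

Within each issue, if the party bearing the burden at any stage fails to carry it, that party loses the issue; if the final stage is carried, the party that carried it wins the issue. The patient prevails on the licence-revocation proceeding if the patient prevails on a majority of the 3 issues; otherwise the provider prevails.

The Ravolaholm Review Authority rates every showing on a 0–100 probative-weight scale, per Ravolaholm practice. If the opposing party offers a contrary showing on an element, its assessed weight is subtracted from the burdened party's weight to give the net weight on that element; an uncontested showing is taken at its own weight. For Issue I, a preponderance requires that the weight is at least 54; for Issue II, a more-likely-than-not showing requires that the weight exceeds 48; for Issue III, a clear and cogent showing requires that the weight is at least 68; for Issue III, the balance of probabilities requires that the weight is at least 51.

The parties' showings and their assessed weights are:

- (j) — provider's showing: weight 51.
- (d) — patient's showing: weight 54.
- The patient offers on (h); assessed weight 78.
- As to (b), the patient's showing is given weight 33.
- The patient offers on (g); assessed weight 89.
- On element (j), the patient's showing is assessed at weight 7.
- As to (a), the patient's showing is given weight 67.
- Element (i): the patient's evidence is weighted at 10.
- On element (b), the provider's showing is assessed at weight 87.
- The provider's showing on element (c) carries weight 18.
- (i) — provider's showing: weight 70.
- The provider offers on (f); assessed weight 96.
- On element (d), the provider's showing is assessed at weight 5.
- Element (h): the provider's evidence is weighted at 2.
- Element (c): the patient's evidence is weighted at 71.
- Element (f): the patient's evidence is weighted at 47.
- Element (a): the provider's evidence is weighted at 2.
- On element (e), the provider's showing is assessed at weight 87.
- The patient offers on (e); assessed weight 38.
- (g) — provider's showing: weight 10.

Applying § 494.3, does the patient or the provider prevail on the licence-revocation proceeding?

provider

— Issue I —
At Stage I.1 the patient must meet a preponderance (weight is at least 54): on (a) the weight is 67 less the opposing 2 gives net 65, which does reach 54, so (a) meets the standard.
  Stage I.1 is satisfied; the onus moves to the provider.
At Stage I.2 the provider must meet a preponderance (weight is at least 54): on (b) the weight is 87 less the opposing 33 gives net 54, which does reach 54, so (b) meets the standard.
  The provider carries the last stage.
With every stage satisfied, the provider prevails on this issue.
— Issue II —
Stage II.1 (patient, a more-likely-than-not showing, weight exceeds 48): (c) net 71−18=53 > 48 — meets; (d) net 54−5=49 > 48 — meets.
  Stage II.1 carried; the burden shifts to the provider.
Stage II.2 (provider, a more-likely-than-not showing, weight exceeds 48): (e) net 87−38=49 > 48 — meets; (f) net 96−47=49 > 48 — meets.
  Stage II.2 carried; the final stage is satisfied.
All stages carried — the provider prevails on this issue.
— Issue III —
Stage III.1 (patient, a clear and cogent showing, weight is at least 68): (g) net 89−10=79 ≥ 68 — meets; (h) net 78−2=76 ≥ 68 — meets.
  Stage III.1 carried; the burden shifts to the provider.
Stage III.2 (provider, the balance of probabilities, weight is at least 51): (i) net 70−10=60 ≥ 51 — meets; (j) net 51−7=44 < 51 — fails.
  The provider does not carry Stage III.2.
The analysis ends at Stage III.2; the patient prevails on this issue.
Per-issue: Issue I → provider; Issue II → provider; Issue III → patient. The patient must prevail on a majority of issues; overall, the provider prevails.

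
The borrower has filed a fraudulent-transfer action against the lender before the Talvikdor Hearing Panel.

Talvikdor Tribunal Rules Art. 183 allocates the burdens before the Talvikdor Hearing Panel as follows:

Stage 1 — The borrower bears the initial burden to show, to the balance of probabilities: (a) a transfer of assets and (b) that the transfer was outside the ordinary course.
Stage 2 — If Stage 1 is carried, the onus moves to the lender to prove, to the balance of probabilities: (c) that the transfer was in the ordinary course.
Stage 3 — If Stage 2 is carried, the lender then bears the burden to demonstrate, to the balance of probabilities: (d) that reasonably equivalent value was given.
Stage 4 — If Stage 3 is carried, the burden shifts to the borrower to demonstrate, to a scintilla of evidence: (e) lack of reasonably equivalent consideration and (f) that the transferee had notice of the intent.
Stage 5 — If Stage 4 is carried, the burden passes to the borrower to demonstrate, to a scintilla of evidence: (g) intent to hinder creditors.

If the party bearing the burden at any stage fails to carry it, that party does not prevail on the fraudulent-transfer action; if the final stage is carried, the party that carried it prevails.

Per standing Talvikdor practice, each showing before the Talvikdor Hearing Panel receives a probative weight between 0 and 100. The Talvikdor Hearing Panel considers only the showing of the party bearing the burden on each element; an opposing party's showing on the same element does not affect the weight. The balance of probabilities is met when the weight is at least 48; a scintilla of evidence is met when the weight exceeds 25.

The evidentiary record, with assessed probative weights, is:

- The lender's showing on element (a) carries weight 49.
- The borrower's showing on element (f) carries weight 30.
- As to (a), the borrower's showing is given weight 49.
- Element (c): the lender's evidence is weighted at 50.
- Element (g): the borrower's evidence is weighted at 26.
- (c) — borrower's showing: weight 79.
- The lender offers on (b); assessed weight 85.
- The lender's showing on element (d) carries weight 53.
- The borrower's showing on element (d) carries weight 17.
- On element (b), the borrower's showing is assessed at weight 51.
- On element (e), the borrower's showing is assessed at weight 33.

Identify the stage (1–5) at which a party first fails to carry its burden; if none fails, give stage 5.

stage 5

At Stage 1 the borrower must meet the balance of probabilities (weight is at least 48): on (a) the weight is 49 (the lender's 49 is given no effect), which does reach 48, so (a) meets the standard; on (b) the weight is 51 (the lender's 85 is given no effect), which does reach 48, so (b) meets the standard.
  Stage 1 is satisfied; the onus moves to the lender.
At Stage 2 the lender must meet the balance of probabilities (weight is at least 48): on (c) the weight is 50 (the borrower's 79 is given no effect), ≥ 48, so (c) meets the standard.
  All elements met. The lender retains the burden for Stage 3.
At Stage 3 the lender must meet the balance of probabilities (weight is at least 48): on (d) the weight is 53 (the borrower's 17 is given no effect), ≥ 48, so (d) meets the standard.
  Stage 3 carried; the burden shifts to the borrower.
At Stage 4 the borrower must meet a scintilla of evidence (weight exceeds 25): on (e) the weight is 33, > 25, so (e) meets the standard; on (f) the weight is 30, > 25, so (f) meets the standard.
  Stage 4 carried; the burden remains with the borrower.
At Stage 5 the borrower must meet a scintilla of evidence (weight exceeds 25): on (g) the weight is 26, > 25, so (g) meets the standard.
  Stage 5 carried; the final stage is satisfied.
With every stage satisfied, the borrower prevails.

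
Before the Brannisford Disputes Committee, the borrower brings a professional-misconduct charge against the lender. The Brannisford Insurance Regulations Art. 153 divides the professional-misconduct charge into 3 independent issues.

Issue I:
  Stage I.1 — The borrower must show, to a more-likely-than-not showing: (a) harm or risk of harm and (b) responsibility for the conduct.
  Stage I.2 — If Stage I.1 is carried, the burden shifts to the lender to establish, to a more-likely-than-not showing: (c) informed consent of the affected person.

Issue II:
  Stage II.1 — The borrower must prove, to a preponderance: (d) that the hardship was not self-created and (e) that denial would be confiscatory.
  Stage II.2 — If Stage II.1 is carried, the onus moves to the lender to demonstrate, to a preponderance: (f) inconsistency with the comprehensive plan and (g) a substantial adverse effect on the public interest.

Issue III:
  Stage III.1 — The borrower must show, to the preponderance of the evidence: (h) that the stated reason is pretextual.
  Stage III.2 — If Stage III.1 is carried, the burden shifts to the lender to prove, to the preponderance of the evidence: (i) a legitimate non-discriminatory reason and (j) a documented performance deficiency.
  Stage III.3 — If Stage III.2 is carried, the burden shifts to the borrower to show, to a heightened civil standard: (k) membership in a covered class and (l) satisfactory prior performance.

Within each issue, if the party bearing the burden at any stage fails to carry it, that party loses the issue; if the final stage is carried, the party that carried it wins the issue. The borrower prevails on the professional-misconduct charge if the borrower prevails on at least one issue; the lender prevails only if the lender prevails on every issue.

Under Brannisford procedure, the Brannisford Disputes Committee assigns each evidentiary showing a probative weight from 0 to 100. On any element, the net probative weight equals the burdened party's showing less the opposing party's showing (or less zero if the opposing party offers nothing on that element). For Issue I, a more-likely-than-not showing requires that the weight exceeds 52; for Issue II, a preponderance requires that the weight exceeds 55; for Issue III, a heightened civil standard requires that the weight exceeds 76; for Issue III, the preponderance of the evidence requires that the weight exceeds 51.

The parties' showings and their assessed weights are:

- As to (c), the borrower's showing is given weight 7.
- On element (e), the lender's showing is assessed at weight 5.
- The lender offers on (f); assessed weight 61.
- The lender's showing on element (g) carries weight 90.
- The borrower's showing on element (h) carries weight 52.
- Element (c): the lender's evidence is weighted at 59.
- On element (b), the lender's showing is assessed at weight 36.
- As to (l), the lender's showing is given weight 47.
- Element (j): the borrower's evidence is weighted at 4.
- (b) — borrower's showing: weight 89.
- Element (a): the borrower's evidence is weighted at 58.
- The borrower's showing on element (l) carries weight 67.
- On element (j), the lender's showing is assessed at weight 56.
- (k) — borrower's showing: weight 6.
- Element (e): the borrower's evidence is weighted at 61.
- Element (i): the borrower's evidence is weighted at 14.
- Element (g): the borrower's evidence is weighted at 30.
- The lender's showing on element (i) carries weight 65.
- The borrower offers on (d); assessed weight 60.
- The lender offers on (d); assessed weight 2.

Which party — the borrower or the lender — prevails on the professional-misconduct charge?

borrower

— Issue I —
Stage I.1 — burden on borrower; standard: a more-likely-than-not showing (weight exceeds 52).
    (a): 58 > 52 [met]
    (b): 89 − 36 = 53 > 52 [met]
  All elements met. The burden passes to the lender.
Stage I.2 — burden on lender; standard: a more-likely-than-not showing (weight exceeds 52).
    (c): 59 − 7 = 52 ≤ 52 [not met]
  The lender does not carry Stage I.2.
The analysis ends at Stage I.2; the borrower prevails on this issue.
— Issue II —
Stage II.1 (borrower, a preponderance, weight exceeds 55): (d) net 60−2=58 > 55 — meets; (e) net 61−5=56 > 55 — meets.
  The borrower carries Stage II.1; the lender now bears the burden.
Stage II.2 (lender, a preponderance, weight exceeds 55): (f) 61 > 55 — meets; (g) net 90−30=60 > 55 — meets.
  All elements met at the final stage.
With every stage satisfied, the lender prevails on this issue.
— Issue III —
At Stage III.1 the borrower must meet the preponderance of the evidence (weight exceeds 51): on (h) the weight is 52, which does exceed 51, so (h) meets the standard.
  The borrower carries Stage III.1; the lender now bears the burden.
At Stage III.2 the lender must meet the preponderance of the evidence (weight exceeds 51): on (i) the weight is 65 less the opposing 14 gives net 51, which does not exceed 51, so (i) does not meet the standard; on (j) the weight is 56 less the opposing 4 gives net 52, which does exceed 51, so (j) meets the standard.
  Not every element is met, so the lender fails to carry Stage III.2.
The borrower prevails on this issue.
Per-issue: Issue I → borrower; Issue II → lender; Issue III → borrower. The borrower must prevail on at least one issue; overall, the borrower prevails.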